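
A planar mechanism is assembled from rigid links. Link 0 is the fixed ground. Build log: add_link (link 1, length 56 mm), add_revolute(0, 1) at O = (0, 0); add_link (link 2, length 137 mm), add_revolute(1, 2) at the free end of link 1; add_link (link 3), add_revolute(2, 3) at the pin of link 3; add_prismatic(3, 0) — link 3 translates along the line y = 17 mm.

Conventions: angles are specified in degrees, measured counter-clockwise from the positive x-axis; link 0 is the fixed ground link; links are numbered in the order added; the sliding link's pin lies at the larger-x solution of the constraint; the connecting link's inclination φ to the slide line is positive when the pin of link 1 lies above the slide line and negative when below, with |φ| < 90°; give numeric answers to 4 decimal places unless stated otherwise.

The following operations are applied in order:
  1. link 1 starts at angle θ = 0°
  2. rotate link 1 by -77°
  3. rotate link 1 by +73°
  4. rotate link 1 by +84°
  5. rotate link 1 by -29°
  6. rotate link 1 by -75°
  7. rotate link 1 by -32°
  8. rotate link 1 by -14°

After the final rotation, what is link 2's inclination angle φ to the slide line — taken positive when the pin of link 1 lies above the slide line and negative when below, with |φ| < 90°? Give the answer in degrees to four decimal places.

geometry: r = 56 mm, L = 137 mm, e = 17 mm; θ starts at 0°
rotate link 1 by -77°: θ ← 0° -77° = -77°
rotate link 1 by +73°: θ ← -77° +73° = -4°
rotate link 1 by +84°: θ ← -4° +84° = 80°
rotate link 1 by -29°: θ ← 80° -29° = 51°
rotate link 1 by -75°: θ ← 51° -75° = -24°
rotate link 1 by -32°: θ ← -24° -32° = -56°
rotate link 1 by -14°: θ ← -56° -14° = -70°
h = r sin θ − e = -52.622787 − 17 = -69.622787
sin φ = h / L = -69.622787 / 137 = -0.50819552
φ = arcsin(-0.50819552) = -30.543709°

-30.5437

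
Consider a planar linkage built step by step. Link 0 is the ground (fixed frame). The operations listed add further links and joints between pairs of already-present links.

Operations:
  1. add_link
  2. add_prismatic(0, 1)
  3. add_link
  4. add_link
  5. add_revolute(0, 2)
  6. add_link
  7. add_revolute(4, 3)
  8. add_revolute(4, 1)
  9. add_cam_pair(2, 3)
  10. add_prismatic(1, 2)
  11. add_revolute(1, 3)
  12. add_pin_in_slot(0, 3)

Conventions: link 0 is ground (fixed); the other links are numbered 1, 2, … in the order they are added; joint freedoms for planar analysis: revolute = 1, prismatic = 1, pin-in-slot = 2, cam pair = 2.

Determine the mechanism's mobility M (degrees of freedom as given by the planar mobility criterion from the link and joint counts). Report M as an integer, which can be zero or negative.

ground; <1,0,0>
#1 <2,0,0>
P:0↔1 J1 <2,1,0>
#2 <3,1,0>
#3 <4,1,0>
R:0↔2 J1 <4,2,0>
#4 <5,2,0>
R:4↔3 J1 <5,3,0>
R:4↔1 J1 <5,4,0>
C:2↔3 J2 <5,4,1>
P:1↔2 J1 <5,5,1>
R:1↔3 J1 <5,6,1>
PS:0↔3 J2 <5,6,2>
3×4 − 2×6 − 1×2 = -2

M = -2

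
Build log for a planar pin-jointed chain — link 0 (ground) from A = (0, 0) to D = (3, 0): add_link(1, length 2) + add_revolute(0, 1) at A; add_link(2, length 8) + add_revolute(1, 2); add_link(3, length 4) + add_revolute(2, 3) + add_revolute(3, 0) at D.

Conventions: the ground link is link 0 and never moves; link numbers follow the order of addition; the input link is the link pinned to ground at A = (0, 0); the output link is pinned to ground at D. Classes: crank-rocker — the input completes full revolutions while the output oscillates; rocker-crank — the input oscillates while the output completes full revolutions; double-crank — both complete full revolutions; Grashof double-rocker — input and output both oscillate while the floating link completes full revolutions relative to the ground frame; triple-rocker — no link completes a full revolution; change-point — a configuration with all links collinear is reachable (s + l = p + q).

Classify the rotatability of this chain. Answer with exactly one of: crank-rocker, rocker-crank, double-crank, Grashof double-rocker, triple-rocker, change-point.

lengths: ground=3, input=2, coupler=8, output=4
sorted: s=2 (shortest), l=8 (longest), p+q=7
s + l = 10 vs p + q = 7
s + l > p + q → non-Grashof → no link fully rotates → triple-rocker

triple-rocker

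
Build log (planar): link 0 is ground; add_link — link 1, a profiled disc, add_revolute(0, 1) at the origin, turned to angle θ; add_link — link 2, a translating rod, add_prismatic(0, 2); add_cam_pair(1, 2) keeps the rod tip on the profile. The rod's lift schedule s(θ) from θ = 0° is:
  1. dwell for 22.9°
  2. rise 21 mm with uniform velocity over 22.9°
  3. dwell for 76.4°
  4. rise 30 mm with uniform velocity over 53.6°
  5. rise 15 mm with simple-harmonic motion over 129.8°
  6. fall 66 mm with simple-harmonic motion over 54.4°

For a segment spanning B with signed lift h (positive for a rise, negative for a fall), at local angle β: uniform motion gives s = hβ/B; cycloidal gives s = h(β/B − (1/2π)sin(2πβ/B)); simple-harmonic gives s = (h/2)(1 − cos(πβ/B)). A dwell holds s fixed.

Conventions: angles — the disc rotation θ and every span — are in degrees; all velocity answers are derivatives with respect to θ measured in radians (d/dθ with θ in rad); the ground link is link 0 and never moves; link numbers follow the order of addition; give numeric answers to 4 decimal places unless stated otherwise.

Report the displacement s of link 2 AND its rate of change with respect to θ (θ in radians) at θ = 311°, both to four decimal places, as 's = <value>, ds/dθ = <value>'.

seg 1 [0°–22.9°] dwell: s stays 0.0000
seg 2 [22.9°–45.8°] uniform, h=21: full span → s += 21 → s = 21.0000
seg 3 [45.8°–122.2°] dwell: s stays 21.0000
seg 4 [122.2°–175.8°] uniform, h=30: full span → s += 30 → s = 51.0000
seg 5 [175.8°–305.6°] simple-harmonic, h=15: full span → s += 15 → s = 66.0000
seg 6 [305.6°–360°] simple-harmonic, h=-66: θ=311° here. β=5.4, B=54.4. -66/2·(1 − cos(π·0.0993)) = -1.5917 → s = 64.4083
velocity in seg [305.6°–360°] (simple-harmonic), θ in radians: β = 5.4° = 0.0942 rad, B = 54.4° = 0.9495 rad; ds/dθ = (πh/(2B)) sin(πβ/B) = (π·(-66)/(2·0.9495)) sin(π·0.0993) = -33.501953 mm/rad

s = 64.4083, ds/dθ = -33.5020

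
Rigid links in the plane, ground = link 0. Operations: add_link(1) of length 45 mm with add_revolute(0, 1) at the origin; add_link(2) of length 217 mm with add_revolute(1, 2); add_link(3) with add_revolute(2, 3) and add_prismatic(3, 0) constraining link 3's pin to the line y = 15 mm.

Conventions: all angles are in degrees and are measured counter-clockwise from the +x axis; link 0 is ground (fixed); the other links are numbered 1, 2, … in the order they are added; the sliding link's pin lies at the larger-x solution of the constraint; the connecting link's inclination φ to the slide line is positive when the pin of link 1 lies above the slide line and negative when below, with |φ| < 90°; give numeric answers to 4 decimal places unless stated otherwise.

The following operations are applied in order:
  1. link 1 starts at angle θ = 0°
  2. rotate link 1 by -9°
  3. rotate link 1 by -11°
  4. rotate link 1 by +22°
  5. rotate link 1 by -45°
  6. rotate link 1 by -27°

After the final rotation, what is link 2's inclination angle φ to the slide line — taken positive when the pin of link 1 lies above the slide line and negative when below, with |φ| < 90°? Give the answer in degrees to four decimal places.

geometry: r = 45 mm, L = 217 mm, e = 15 mm; θ starts at 0°
rotate link 1 by -9°: θ ← 0° -9° = -9°
rotate link 1 by -11°: θ ← -9° -11° = -20°
rotate link 1 by +22°: θ ← -20° +22° = 2°
rotate link 1 by -45°: θ ← 2° -45° = -43°
rotate link 1 by -27°: θ ← -43° -27° = -70°
h = r sin θ − e = -42.286168 − 15 = -57.286168
sin φ = h / L = -57.286168 / 217 = -0.26399156
φ = arcsin(-0.26399156) = -15.307040°

-15.3070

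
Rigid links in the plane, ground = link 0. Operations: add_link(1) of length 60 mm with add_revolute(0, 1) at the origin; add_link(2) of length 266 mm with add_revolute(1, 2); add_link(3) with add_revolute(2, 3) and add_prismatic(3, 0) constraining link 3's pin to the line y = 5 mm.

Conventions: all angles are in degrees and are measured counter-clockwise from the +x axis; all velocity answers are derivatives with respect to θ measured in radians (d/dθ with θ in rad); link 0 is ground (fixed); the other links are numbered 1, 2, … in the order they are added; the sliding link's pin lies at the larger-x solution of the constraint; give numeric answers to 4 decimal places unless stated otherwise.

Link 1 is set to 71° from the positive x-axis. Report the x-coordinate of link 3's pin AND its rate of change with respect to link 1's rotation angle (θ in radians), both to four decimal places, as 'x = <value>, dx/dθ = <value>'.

geometry: r = 60 mm, L = 266 mm, e = 5 mm
crank pin P = (r cos θ, r sin θ) = (19.534089, 56.731115)
h = r sin θ − e = 56.731115 − 5 = 51.731115
x = r cos θ + √(L² − h²) = 19.534089 + 260.921237 = 280.455326
dx/dθ = −r sin θ − h·r cos θ/√(L² − h²) (θ in radians; h = 51.731115) = -60.604008

x = 280.4553, dx/dθ = -60.6040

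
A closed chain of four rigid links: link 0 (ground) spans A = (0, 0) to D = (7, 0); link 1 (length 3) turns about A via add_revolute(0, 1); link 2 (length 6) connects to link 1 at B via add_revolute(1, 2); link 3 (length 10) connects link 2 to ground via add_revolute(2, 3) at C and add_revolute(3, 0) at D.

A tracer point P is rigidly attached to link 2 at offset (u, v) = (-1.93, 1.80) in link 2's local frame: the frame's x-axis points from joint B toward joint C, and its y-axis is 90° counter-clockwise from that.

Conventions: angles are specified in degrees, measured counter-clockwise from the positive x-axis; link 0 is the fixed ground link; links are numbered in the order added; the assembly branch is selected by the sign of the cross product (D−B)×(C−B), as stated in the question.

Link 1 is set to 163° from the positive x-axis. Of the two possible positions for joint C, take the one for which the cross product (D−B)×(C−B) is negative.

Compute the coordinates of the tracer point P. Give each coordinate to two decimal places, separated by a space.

A=(0,0), D=(7.00,0)
B = A + 3.00·(cos163°, sin163°) = (-2.8689, 0.8771)
|BD| = 9.9078
circle(B,6.00) ∩ circle(D,10.00): a=1.7241, h=5.7469
  candidates: C₊=(-0.6428,6.4489) cross=56.940; C₋=(-1.6603,-4.9999) cross=-56.940
  branch - wants cross < 0 → take C=(-1.6603,-4.9999) (cross=-56.940)
ex = (C−B)/|BC| = (0.2014,-0.9795); ey = (0.9795,0.2014)
P = B + -1.93·ex + 1.80·ey = (-1.4946,3.1301)

-1.49 3.13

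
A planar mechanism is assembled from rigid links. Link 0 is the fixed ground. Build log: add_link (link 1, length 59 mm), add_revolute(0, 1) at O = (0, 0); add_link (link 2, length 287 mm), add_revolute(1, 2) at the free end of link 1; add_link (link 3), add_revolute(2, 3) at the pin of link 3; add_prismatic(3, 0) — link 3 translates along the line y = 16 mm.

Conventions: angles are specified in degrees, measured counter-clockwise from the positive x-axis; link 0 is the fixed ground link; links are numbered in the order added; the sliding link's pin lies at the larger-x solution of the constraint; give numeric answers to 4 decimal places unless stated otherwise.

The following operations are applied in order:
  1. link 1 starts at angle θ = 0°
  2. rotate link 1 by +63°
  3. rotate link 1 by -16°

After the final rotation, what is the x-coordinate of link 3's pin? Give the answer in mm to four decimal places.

geometry: r = 59 mm, L = 287 mm, e = 16 mm; θ starts at 0°
rotate link 1 by +63°: θ ← 0° +63° = 63°
rotate link 1 by -16°: θ ← 63° -16° = 47°
crank pin P = (r cos θ, r sin θ) = (40.237903, 43.149868)
h = r sin θ − e = 43.149868 − 16 = 27.149868
x = r cos θ + √(L² − h²) = 40.237903 + 285.712941 = 325.950844

325.9508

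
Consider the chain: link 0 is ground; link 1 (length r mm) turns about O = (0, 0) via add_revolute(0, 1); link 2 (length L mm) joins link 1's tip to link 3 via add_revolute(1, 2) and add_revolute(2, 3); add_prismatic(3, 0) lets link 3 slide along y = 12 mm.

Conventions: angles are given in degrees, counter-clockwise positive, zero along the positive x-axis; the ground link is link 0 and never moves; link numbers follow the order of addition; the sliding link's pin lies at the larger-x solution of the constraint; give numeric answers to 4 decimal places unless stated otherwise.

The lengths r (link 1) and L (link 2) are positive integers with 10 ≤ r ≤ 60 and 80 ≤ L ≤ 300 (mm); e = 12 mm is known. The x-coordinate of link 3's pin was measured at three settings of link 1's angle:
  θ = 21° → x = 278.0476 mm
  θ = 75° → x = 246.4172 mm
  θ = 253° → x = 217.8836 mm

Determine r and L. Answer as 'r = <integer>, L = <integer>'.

constraint per measurement: (x − r cos θ)² + (r sin θ − e)² = L²
subtracting the θ₁ and θ₂ equations cancels the r² and L² terms:
r = (x₁² − x₂²) / (2[(x₁cos θ₁ + e sin θ₁) − (x₂cos θ₂ + e sin θ₂)]) = 44.0000 → r = 44
L² = (x₁ − r cos θ₁)² + (r sin θ₁ − e)² = 56169.0092 → L = 237.0000 → L = 237
check at θ₃=253°: x = 217.8836 (printed 217.8836) ✓

r = 44, L = 237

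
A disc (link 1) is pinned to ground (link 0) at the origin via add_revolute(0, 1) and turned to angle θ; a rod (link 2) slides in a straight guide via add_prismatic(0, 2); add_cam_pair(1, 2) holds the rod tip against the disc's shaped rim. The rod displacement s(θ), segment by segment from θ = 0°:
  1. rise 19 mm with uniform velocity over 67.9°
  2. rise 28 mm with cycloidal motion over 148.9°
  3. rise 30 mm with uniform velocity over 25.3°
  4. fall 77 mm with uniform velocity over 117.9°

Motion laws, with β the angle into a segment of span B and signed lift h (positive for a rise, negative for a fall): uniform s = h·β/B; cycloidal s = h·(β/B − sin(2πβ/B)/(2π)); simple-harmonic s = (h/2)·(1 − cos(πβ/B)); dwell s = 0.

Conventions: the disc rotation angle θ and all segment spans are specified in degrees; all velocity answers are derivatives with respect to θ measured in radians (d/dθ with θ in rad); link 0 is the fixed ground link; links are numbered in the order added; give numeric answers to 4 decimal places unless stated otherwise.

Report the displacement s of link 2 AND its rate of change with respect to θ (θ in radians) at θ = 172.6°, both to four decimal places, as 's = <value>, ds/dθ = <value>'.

segment 1 (0° to 67.9°, uniform, h = 19) is passed completely: s = 0.0000 + (19) = 19.0000
θ = 172.6° falls in segment 2 (67.9° to 216.8°, cycloidal, h = 28): β = 172.6 − 67.9 = 104.7°, B = 148.9°; Δs = 28·(0.7032 − sin(2π·0.7032)/(2π)) = 23.9531; s = 19.0000 + 23.9531 = 42.9531
velocity in seg [67.9°–216.8°] (cycloidal), θ in radians: β = 104.7° = 1.8274 rad, B = 148.9° = 2.5988 rad; ds/dθ = (h/B)(1 − cos(2πβ/B)) = (28/2.5988)(1 − cos(2π·0.7032)) = 13.899776 mm/rad

s = 42.9531, ds/dθ = 13.8998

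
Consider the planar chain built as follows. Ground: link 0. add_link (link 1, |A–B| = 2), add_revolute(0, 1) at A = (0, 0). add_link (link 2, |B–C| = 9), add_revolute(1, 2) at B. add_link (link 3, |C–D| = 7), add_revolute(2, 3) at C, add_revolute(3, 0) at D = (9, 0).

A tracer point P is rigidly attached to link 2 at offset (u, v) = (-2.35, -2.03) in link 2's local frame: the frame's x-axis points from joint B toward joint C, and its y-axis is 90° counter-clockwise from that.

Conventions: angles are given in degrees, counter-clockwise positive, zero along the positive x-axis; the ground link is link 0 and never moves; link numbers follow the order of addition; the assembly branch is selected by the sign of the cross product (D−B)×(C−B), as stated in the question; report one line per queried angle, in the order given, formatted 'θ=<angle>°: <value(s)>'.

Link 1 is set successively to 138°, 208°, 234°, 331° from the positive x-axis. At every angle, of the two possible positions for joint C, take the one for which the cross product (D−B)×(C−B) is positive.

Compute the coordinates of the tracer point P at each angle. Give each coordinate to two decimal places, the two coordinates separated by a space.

A=(0,0), D=(9.00,0)
θ=138°: B = A + 2.00·(cos138°, sin138°) = (-1.4863, 1.3383)
θ=138°: |BD| = 10.5713
θ=138°: circle(B,9.00) ∩ circle(D,7.00): a=6.7992, h=5.8967
θ=138°:   candidates: C₊=(6.0047,6.3268) cross=62.336; C₋=(4.5117,-5.3717) cross=-62.336
θ=138°:   branch + wants cross > 0 → take C=(6.0047,6.3268) (cross=62.336)
θ=138°: ex = (C−B)/|BC| = (0.8323,0.5543); ey = (-0.5543,0.8323)
θ=138°: P = B + -2.35·ex + -2.03·ey = (-2.3171,-1.6539)
θ=208°: B = A + 2.00·(cos208°, sin208°) = (-1.7659, -0.9389)
θ=208°: |BD| = 10.8068
θ=208°: circle(B,9.00) ∩ circle(D,7.00): a=6.8839, h=5.7975
θ=208°:   candidates: C₊=(4.5883,5.4348) cross=62.653; C₋=(5.5957,-6.1164) cross=-62.653
θ=208°:   branch + wants cross > 0 → take C=(4.5883,5.4348) (cross=62.653)
θ=208°: ex = (C−B)/|BC| = (0.7060,0.7082); ey = (-0.7082,0.7060)
θ=208°: P = B + -2.35·ex + -2.03·ey = (-1.9874,-4.0364)
θ=234°: B = A + 2.00·(cos234°, sin234°) = (-1.1756, -1.6180)
θ=234°: |BD| = 10.3034
θ=234°: circle(B,9.00) ∩ circle(D,7.00): a=6.7046, h=6.0040
θ=234°:   candidates: C₊=(4.5030,5.3644) cross=61.862; C₋=(6.3887,-6.4947) cross=-61.862
θ=234°:   branch + wants cross > 0 → take C=(4.5030,5.3644) (cross=61.862)
θ=234°: ex = (C−B)/|BC| = (0.6309,0.7758); ey = (-0.7758,0.6309)
θ=234°: P = B + -2.35·ex + -2.03·ey = (-1.0834,-4.7220)
θ=331°: B = A + 2.00·(cos331°, sin331°) = (1.7492, -0.9696)
θ=331°: |BD| = 7.3153
θ=331°: circle(B,9.00) ∩ circle(D,7.00): a=5.8448, h=6.8438
θ=331°:   candidates: C₊=(6.6354,6.5885) cross=50.065; C₋=(8.4496,-6.9783) cross=-50.065
θ=331°:   branch + wants cross > 0 → take C=(6.6354,6.5885) (cross=50.065)
θ=331°: ex = (C−B)/|BC| = (0.5429,0.8398); ey = (-0.8398,0.5429)
θ=331°: P = B + -2.35·ex + -2.03·ey = (2.1782,-4.0452)

θ=138°: -2.32 -1.65
θ=208°: -1.99 -4.04
θ=234°: -1.08 -4.72
θ=331°: 2.18 -4.05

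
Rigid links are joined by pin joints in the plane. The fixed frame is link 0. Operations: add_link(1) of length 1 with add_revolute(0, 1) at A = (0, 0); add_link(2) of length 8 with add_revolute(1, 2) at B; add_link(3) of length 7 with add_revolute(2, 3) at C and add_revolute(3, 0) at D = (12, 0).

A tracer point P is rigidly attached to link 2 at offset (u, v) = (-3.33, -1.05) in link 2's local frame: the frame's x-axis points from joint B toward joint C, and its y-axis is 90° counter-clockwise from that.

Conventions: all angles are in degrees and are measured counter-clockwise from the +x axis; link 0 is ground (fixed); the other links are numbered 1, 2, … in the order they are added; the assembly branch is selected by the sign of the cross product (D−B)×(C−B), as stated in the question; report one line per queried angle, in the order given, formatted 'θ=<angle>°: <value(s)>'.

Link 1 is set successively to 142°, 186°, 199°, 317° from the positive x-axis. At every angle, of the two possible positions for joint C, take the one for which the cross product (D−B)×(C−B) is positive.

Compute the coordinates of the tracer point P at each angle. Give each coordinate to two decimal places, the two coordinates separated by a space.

A=(0,0), D=(12.00,0)
θ=142°: B = A + 1.00·(cos142°, sin142°) = (-0.7880, 0.6157)
θ=142°: |BD| = 12.8028
θ=142°: circle(B,8.00) ∩ circle(D,7.00): a=6.9872, h=3.8960
θ=142°:   candidates: C₊=(6.3785,4.1711) cross=49.880; C₋=(6.0038,-3.6118) cross=-49.880
θ=142°:   branch + wants cross > 0 → take C=(6.3785,4.1711) (cross=49.880)
θ=142°: ex = (C−B)/|BC| = (0.8958,0.4444); ey = (-0.4444,0.8958)
θ=142°: P = B + -3.33·ex + -1.05·ey = (-3.3044,-1.8049)
θ=186°: B = A + 1.00·(cos186°, sin186°) = (-0.9945, -0.1045)
θ=186°: |BD| = 12.9949
θ=186°: circle(B,8.00) ∩ circle(D,7.00): a=7.0746, h=3.7349
θ=186°:   candidates: C₊=(6.0498,3.6872) cross=48.535; C₋=(6.1099,-3.7824) cross=-48.535
θ=186°:   branch + wants cross > 0 → take C=(6.0498,3.6872) (cross=48.535)
θ=186°: ex = (C−B)/|BC| = (0.8805,0.4740); ey = (-0.4740,0.8805)
θ=186°: P = B + -3.33·ex + -1.05·ey = (-3.4291,-2.6074)
θ=199°: B = A + 1.00·(cos199°, sin199°) = (-0.9455, -0.3256)
θ=199°: |BD| = 12.9496
θ=199°: circle(B,8.00) ∩ circle(D,7.00): a=7.0540, h=3.7738
θ=199°:   candidates: C₊=(6.0113,3.6244) cross=48.869; C₋=(6.2011,-3.9208) cross=-48.869
θ=199°:   branch + wants cross > 0 → take C=(6.0113,3.6244) (cross=48.869)
θ=199°: ex = (C−B)/|BC| = (0.8696,0.4937); ey = (-0.4937,0.8696)
θ=199°: P = B + -3.33·ex + -1.05·ey = (-3.3229,-2.8828)
θ=317°: B = A + 1.00·(cos317°, sin317°) = (0.7314, -0.6820)
θ=317°: |BD| = 11.2893
θ=317°: circle(B,8.00) ∩ circle(D,7.00): a=6.3090, h=4.9190
θ=317°:   candidates: C₊=(6.7316,4.6092) cross=55.532; C₋=(7.3260,-5.2109) cross=-55.532
θ=317°:   branch + wants cross > 0 → take C=(6.7316,4.6092) (cross=55.532)
θ=317°: ex = (C−B)/|BC| = (0.7500,0.6614); ey = (-0.6614,0.7500)
θ=317°: P = B + -3.33·ex + -1.05·ey = (-1.0718,-3.6720)

θ=142°: -3.30 -1.80
θ=186°: -3.43 -2.61
θ=199°: -3.32 -2.88
θ=317°: -1.07 -3.67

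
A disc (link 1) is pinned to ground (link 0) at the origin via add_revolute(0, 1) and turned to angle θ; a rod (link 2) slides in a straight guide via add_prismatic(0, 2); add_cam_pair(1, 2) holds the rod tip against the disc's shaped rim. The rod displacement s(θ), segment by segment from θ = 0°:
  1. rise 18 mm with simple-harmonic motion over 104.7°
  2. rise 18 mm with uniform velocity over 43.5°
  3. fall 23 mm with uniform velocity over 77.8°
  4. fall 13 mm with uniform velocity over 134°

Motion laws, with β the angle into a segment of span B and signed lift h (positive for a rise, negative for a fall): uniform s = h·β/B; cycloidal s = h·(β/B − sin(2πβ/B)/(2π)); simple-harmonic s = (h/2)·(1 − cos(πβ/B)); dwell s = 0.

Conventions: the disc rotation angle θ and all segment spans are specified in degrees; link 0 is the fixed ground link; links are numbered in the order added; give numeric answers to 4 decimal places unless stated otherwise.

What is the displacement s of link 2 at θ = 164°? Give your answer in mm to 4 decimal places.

segment 1 (0° to 104.7°, simple-harmonic, h = 18) is passed completely: s = 0.0000 + (18) = 18.0000
segment 2 (104.7° to 148.2°, uniform, h = 18) is passed completely: s = 18.0000 + (18) = 36.0000
θ = 164° falls in segment 3 (148.2° to 226°, uniform, h = -23): β = 164 − 148.2 = 15.8°, B = 77.8°; Δs = -23·15.8/77.8 = -4.6710; s = 36.0000 − 4.6710 = 31.3290

31.3290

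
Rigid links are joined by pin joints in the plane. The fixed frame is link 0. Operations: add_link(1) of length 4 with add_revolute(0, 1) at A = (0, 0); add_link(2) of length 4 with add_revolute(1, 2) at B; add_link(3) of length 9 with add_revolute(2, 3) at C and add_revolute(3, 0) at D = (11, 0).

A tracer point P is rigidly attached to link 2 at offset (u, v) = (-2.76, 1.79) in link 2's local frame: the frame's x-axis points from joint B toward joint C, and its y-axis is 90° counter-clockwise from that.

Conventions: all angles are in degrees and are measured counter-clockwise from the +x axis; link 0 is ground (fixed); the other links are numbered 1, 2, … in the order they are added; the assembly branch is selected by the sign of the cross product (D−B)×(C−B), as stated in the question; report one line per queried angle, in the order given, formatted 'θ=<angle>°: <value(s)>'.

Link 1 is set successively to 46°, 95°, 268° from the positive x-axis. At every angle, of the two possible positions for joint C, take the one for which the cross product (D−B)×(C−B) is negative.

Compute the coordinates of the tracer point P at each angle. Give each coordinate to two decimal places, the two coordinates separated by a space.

A=(0,0), D=(11.00,0)
θ=46°: B = A + 4.00·(cos46°, sin46°) = (2.7786, 2.8774)
θ=46°: |BD| = 8.7103
θ=46°: circle(B,4.00) ∩ circle(D,9.00): a=0.6240, h=3.9510
θ=46°:   candidates: C₊=(4.6728,6.4005) cross=34.415; C₋=(2.0624,-1.0580) cross=-34.415
θ=46°:   branch - wants cross < 0 → take C=(2.0624,-1.0580) (cross=-34.415)
θ=46°: ex = (C−B)/|BC| = (-0.1791,-0.9838); ey = (0.9838,-0.1791)
θ=46°: P = B + -2.76·ex + 1.79·ey = (5.0339,5.2722)
θ=95°: B = A + 4.00·(cos95°, sin95°) = (-0.3486, 3.9848)
θ=95°: |BD| = 12.0279
θ=95°: circle(B,4.00) ∩ circle(D,9.00): a=3.3119, h=2.2431
θ=95°:   candidates: C₊=(3.5194,5.0040) cross=26.980; C₋=(2.0331,0.7712) cross=-26.980
θ=95°:   branch - wants cross < 0 → take C=(2.0331,0.7712) (cross=-26.980)
θ=95°: ex = (C−B)/|BC| = (0.5954,-0.8034); ey = (0.8034,0.5954)
θ=95°: P = B + -2.76·ex + 1.79·ey = (-0.5539,7.2680)
θ=268°: B = A + 4.00·(cos268°, sin268°) = (-0.1396, -3.9976)
θ=268°: |BD| = 11.8352
θ=268°: circle(B,4.00) ∩ circle(D,9.00): a=3.1715, h=2.4375
θ=268°:   candidates: C₊=(2.0222,-0.6321) cross=28.848; C₋=(3.6689,-5.2206) cross=-28.848
θ=268°:   branch - wants cross < 0 → take C=(3.6689,-5.2206) (cross=-28.848)
θ=268°: ex = (C−B)/|BC| = (0.9521,-0.3057); ey = (0.3057,0.9521)
θ=268°: P = B + -2.76·ex + 1.79·ey = (-2.2201,-1.4494)

θ=46°: 5.03 5.27
θ=95°: -0.55 7.27
θ=268°: -2.22 -1.45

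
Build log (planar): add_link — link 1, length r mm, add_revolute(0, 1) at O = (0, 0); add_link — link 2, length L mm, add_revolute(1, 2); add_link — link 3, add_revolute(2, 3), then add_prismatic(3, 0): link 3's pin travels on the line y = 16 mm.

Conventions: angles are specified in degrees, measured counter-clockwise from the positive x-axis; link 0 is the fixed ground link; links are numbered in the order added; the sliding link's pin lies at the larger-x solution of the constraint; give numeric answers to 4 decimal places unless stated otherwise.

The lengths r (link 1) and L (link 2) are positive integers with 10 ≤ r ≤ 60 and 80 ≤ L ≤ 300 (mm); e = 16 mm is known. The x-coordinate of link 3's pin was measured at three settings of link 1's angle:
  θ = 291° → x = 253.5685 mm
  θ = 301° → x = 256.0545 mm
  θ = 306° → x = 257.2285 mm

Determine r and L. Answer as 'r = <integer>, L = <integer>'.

constraint per measurement: (x − r cos θ)² + (r sin θ − e)² = L²
subtracting the θ₁ and θ₂ equations cancels the r² and L² terms:
r = (x₁² − x₂²) / (2[(x₁cos θ₁ + e sin θ₁) − (x₂cos θ₂ + e sin θ₂)]) = 15.0004 → r = 15
L² = (x₁ − r cos θ₁)² + (r sin θ₁ − e)² = 62499.9781 → L = 250.0000 → L = 250
check at θ₃=306°: x = 257.2285 (printed 257.2285) ✓

r = 15, L = 250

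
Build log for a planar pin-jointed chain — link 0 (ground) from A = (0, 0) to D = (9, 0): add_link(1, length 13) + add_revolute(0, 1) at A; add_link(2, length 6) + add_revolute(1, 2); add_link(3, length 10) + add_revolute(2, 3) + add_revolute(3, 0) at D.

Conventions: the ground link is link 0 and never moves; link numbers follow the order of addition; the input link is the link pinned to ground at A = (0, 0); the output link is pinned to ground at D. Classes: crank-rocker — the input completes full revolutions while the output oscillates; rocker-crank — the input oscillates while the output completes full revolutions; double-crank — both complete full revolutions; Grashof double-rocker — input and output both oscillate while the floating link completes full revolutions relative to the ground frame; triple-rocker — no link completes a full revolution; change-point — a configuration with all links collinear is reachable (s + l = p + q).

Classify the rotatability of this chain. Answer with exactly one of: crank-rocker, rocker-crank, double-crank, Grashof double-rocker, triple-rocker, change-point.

lengths: ground=9, input=13, coupler=6, output=10
sorted: s=6 (shortest), l=13 (longest), p+q=19
s + l = 19 vs p + q = 19
s + l = p + q → change-point (collinear configuration reachable)

change-point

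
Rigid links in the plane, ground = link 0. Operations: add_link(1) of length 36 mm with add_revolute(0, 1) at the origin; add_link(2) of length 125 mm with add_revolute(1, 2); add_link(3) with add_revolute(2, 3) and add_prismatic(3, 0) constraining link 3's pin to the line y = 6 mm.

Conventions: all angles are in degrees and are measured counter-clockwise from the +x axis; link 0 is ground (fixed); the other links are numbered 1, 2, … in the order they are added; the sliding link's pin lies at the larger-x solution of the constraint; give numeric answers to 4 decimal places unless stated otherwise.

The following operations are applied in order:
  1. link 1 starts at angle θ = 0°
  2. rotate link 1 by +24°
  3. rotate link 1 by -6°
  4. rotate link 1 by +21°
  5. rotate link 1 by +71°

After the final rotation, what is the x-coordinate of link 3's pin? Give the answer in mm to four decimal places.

geometry: r = 36 mm, L = 125 mm, e = 6 mm; θ starts at 0°
rotate link 1 by +24°: θ ← 0° +24° = 24°
rotate link 1 by -6°: θ ← 24° -6° = 18°
rotate link 1 by +21°: θ ← 18° +21° = 39°
rotate link 1 by +71°: θ ← 39° +71° = 110°
crank pin P = (r cos θ, r sin θ) = (-12.312725, 33.828934)
h = r sin θ − e = 33.828934 − 6 = 27.828934
x = r cos θ + √(L² − h²) = -12.312725 + 121.862834 = 109.550109

109.5501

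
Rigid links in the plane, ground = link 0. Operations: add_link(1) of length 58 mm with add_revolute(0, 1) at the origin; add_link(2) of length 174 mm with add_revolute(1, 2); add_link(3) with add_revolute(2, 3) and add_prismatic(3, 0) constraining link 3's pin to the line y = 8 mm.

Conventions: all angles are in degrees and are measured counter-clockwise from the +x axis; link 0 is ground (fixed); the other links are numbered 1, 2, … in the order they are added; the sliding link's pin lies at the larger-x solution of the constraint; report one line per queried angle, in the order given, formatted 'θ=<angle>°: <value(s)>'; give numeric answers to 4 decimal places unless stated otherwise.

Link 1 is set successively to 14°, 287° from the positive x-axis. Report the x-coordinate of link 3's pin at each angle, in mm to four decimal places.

geometry: r = 58 mm, L = 174 mm, e = 8 mm
θ=14°: crank pin P = (r cos θ, r sin θ) = (56.277152, 14.031470)
θ=14°: h = r sin θ − e = 14.031470 − 8 = 6.031470
θ=14°: x = r cos θ + √(L² − h²) = 56.277152 + 173.895432 = 230.172584
θ=287°: crank pin P = (r cos θ, r sin θ) = (16.957559, -55.465676)
θ=287°: h = r sin θ − e = -55.465676 − 8 = -63.465676
θ=287°: x = r cos θ + √(L² − h²) = 16.957559 + 162.012678 = 178.970237

θ=14°: 230.1726
θ=287°: 178.9702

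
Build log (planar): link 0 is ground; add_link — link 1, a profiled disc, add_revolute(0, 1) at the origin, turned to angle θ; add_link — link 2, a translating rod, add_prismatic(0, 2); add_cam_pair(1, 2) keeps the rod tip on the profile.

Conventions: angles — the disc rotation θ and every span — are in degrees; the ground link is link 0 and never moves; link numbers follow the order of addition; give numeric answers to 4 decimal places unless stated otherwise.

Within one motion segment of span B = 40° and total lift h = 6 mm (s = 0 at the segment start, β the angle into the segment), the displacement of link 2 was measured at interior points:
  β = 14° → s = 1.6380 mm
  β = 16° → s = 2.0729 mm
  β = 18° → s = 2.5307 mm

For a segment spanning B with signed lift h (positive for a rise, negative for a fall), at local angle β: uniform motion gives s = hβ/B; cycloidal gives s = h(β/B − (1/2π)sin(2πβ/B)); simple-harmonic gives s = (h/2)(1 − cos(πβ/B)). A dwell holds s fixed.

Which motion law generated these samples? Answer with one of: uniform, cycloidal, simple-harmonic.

candidates at β/B = r: uniform s = h·r (linear in β); cycloidal s = h·(r − sin(2πr)/(2π)); simple-harmonic s = (h/2)(1 − cos(πr))
β=14°: printed 1.6380 | uniform 2.1000, cycloidal 1.3274, simple-harmonic 1.6380
β=16°: printed 2.0729 | uniform 2.4000, cycloidal 1.8387, simple-harmonic 2.0729
β=18°: printed 2.5307 | uniform 2.7000, cycloidal 2.4049, simple-harmonic 2.5307
only one law matches every sample → simple-harmonic

simple-harmonic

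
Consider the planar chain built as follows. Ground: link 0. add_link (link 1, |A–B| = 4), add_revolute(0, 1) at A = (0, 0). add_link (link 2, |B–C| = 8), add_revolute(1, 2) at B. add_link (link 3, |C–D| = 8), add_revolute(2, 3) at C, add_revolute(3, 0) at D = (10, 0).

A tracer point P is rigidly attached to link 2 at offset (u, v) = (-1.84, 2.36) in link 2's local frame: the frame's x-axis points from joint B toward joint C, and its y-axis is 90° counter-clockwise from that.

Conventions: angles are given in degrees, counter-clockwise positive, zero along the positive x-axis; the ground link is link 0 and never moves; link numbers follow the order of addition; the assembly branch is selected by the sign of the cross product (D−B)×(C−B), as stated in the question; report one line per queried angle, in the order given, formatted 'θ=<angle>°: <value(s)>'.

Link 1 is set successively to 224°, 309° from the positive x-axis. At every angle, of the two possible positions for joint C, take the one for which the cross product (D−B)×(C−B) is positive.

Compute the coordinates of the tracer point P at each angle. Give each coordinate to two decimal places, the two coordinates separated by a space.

A=(0,0), D=(10.00,0)
θ=224°: B = A + 4.00·(cos224°, sin224°) = (-2.8774, -2.7786)
θ=224°: |BD| = 13.1737
θ=224°: circle(B,8.00) ∩ circle(D,8.00): a=6.5869, h=4.5402
θ=224°:   candidates: C₊=(2.6037,3.0487) cross=59.811; C₋=(4.5189,-5.8274) cross=-59.811
θ=224°:   branch + wants cross > 0 → take C=(2.6037,3.0487) (cross=59.811)
θ=224°: ex = (C−B)/|BC| = (0.6851,0.7284); ey = (-0.7284,0.6851)
θ=224°: P = B + -1.84·ex + 2.36·ey = (-5.8571,-2.5020)
θ=309°: B = A + 4.00·(cos309°, sin309°) = (2.5173, -3.1086)
θ=309°: |BD| = 8.1027
θ=309°: circle(B,8.00) ∩ circle(D,8.00): a=4.0514, h=6.8983
θ=309°:   candidates: C₊=(3.6121,4.8161) cross=55.895; C₋=(8.9051,-7.9247) cross=-55.895
θ=309°:   branch + wants cross > 0 → take C=(3.6121,4.8161) (cross=55.895)
θ=309°: ex = (C−B)/|BC| = (0.1369,0.9906); ey = (-0.9906,0.1369)
θ=309°: P = B + -1.84·ex + 2.36·ey = (-0.0723,-4.6083)

θ=224°: -5.86 -2.50
θ=309°: -0.07 -4.61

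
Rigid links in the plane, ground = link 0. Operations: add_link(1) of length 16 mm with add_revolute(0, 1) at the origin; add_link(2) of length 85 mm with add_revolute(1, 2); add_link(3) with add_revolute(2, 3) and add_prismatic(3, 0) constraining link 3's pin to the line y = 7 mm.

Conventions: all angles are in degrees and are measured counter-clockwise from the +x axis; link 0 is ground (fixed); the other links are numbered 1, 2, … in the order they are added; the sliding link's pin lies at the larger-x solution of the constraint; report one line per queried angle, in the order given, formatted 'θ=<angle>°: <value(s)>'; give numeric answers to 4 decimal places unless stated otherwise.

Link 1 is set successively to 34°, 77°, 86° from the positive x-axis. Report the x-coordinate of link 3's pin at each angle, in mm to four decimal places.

geometry: r = 16 mm, L = 85 mm, e = 7 mm
θ=34°: crank pin P = (r cos θ, r sin θ) = (13.264601, 8.947086)
θ=34°: h = r sin θ − e = 8.947086 − 7 = 1.947086
θ=34°: x = r cos θ + √(L² − h²) = 13.264601 + 84.977696 = 98.242297
θ=77°: crank pin P = (r cos θ, r sin θ) = (3.599217, 15.589921)
θ=77°: h = r sin θ − e = 15.589921 − 7 = 8.589921
θ=77°: x = r cos θ + √(L² − h²) = 3.599217 + 84.564846 = 88.164063
θ=86°: crank pin P = (r cos θ, r sin θ) = (1.116104, 15.961025)
θ=86°: h = r sin θ − e = 15.961025 − 7 = 8.961025
θ=86°: x = r cos θ + √(L² − h²) = 1.116104 + 84.526327 = 85.642431

θ=34°: 98.2423
θ=77°: 88.1641
θ=86°: 85.6424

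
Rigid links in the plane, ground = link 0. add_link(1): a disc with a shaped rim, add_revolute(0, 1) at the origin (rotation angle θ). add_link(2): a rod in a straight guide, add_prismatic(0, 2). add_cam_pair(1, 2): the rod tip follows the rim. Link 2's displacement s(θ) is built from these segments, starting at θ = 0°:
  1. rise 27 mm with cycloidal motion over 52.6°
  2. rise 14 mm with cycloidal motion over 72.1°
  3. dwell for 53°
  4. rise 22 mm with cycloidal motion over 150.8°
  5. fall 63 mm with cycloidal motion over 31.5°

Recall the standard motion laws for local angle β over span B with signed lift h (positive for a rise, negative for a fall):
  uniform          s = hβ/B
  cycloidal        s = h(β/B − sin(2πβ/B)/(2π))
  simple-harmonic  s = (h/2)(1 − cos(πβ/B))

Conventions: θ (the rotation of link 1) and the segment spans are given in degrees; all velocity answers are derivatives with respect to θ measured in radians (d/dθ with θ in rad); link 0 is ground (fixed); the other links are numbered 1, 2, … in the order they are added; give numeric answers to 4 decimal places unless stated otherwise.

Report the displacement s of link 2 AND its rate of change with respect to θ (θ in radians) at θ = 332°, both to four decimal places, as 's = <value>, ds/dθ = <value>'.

segment 1 (0° to 52.6°, cycloidal, h = 27) is passed completely: s = 0.0000 + (27) = 27.0000
segment 2 (52.6° to 124.7°, cycloidal, h = 14) is passed completely: s = 27.0000 + (14) = 41.0000
segment 3 (124.7° to 177.7°, dwell): s unchanged at 41.0000
segment 4 (177.7° to 328.5°, cycloidal, h = 22) is passed completely: s = 41.0000 + (22) = 63.0000
θ = 332° falls in segment 5 (328.5° to 360°, cycloidal, h = -63): β = 332 − 328.5 = 3.5°, B = 31.5°; Δs = -63·(0.1111 − sin(2π·0.1111)/(2π)) = -0.5549; s = 63.0000 − 0.5549 = 62.4451
velocity in seg [328.5°–360°] (cycloidal), θ in radians: β = 3.5° = 0.0611 rad, B = 31.5° = 0.5498 rad; ds/dθ = (h/B)(1 − cos(2πβ/B)) = ((-63)/0.5498)(1 − cos(2π·0.1111)) = -26.809332 mm/rad

s = 62.4451, ds/dθ = -26.8093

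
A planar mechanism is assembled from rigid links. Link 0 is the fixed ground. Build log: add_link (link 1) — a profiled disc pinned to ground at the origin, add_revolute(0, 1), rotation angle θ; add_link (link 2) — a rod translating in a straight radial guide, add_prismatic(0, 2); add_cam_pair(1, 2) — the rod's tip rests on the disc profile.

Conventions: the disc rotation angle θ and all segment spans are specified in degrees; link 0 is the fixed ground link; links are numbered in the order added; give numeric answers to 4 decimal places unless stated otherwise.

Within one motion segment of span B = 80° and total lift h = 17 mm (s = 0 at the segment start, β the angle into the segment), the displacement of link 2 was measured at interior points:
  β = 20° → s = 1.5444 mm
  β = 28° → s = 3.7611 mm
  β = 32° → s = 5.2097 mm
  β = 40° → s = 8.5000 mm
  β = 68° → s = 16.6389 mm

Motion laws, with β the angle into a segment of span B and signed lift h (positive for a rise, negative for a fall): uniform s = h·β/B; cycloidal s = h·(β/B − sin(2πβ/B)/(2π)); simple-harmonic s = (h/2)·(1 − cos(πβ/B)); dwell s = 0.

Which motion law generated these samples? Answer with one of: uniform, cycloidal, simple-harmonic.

candidates at β/B = r: uniform s = h·r (linear in β); cycloidal s = h·(r − sin(2πr)/(2π)); simple-harmonic s = (h/2)(1 − cos(πr))
β=20°: printed 1.5444 | uniform 4.2500, cycloidal 1.5444, simple-harmonic 2.4896
β=28°: printed 3.7611 | uniform 5.9500, cycloidal 3.7611, simple-harmonic 4.6411
β=32°: printed 5.2097 | uniform 6.8000, cycloidal 5.2097, simple-harmonic 5.8734
β=40°: printed 8.5000 | uniform 8.5000, cycloidal 8.5000, simple-harmonic 8.5000
β=68°: printed 16.6389 | uniform 14.4500, cycloidal 16.6389, simple-harmonic 16.0736
only one law matches every sample → cycloidal

cycloidal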